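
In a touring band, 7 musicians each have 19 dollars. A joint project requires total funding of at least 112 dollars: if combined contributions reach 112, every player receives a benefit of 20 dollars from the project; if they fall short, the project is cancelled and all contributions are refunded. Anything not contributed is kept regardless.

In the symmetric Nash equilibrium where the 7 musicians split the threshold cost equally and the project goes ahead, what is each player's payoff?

Equal share of the threshold: 112/7 = 16.
At this profile no one gains by cutting their contribution: any cut drops the total below 112, the project is cancelled, contributions are refunded, and the deviator ends with 19, which is less than 19 − 16 + 20 = 23. Contributing more than 16 just wastes the excess. So contributing exactly 16 is a best response.
Each player's payoff: 19 − 16 + 20 = 23.

23 dollars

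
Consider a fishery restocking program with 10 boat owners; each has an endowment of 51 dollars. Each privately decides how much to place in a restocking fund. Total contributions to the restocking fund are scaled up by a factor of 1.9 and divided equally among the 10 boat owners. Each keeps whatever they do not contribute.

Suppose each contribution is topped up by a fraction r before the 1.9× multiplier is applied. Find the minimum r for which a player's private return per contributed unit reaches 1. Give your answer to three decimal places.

4.263

With matching at rate r, one contributed unit becomes (1 + r) in the restocking fund and returns 1.9 × (1 + r) / 10 to the contributor.
Setting this equal to 1: 1 + r = 10/1.9 = 5.2632.
So the minimum matching rate is r = 5.2632 − 1 = 4.263.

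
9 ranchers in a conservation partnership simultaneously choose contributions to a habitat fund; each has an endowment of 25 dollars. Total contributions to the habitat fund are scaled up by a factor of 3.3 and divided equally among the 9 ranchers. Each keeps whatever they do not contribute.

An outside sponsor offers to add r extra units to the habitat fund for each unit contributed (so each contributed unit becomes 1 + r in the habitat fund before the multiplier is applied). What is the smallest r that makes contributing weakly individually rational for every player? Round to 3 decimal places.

With matching at rate r, one contributed unit becomes (1 + r) in the habitat fund and returns 3.3 × (1 + r) / 9 to the contributor.
Setting this equal to 1: 1 + r = 9/3.3 = 2.7273.
So the minimum matching rate is r = 2.7273 − 1 = 1.727.

1.727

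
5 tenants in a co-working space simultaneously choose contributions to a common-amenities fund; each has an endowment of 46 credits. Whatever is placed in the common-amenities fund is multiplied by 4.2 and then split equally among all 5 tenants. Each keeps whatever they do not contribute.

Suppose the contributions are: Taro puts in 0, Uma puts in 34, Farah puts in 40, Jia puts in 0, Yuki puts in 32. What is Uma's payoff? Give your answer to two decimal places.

101.04 credits

Total contributed: 0 + 34 + 40 + 0 + 32 = 106.
Each receives 4.2 × 106 / 5 = 89.04 from the common-amenities fund.
Uma keeps 46 − 34 = 12, so Uma's payoff is 12 + 89.04 = 101.04.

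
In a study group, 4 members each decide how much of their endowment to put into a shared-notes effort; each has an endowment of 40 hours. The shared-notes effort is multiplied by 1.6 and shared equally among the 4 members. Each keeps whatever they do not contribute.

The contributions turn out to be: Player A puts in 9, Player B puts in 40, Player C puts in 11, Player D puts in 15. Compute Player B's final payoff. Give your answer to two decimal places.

30.00 hours

Total contributed: 9 + 40 + 11 + 15 = 75.
Each receives 1.6 × 75 / 4 = 30.00 from the shared-notes effort.
Player B keeps 40 − 40 = 0, so Player B's payoff is 0 + 30.00 = 30.00.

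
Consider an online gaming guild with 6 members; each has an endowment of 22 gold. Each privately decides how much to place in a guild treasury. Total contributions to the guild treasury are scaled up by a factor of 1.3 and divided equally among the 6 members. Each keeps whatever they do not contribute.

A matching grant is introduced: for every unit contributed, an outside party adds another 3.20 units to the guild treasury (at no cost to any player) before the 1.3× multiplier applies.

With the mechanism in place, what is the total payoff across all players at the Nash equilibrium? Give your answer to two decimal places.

132.00 gold

With the mechanism, a contributed unit returns 1.3 × 4.20 / 6 = 0.9100 per unit of net cost — still below 1 — so contributing 0 remains dominant for every player.
Everyone keeps their endowment and the group total is 6 × 22 = 132.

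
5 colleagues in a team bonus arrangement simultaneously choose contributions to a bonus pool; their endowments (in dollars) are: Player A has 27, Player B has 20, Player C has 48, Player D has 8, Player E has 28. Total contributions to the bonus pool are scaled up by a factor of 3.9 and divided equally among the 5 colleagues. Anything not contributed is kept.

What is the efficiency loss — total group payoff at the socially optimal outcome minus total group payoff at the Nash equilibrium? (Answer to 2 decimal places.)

379.90 dollars

The private return per contributed unit is 3.9/5 = 0.7800 < 1 for every player regardless of endowment, so the Nash equilibrium is zero contribution and the group total is Σ E_j = 27 + 20 + 48 + 8 + 28 = 131.
Each contributed unit returns 3.900 to the group, so the social optimum is full contribution by everyone: group total = 3.900 × 131 = 510.90.
Efficiency loss = (3.900 − 1) × 131 = 379.90.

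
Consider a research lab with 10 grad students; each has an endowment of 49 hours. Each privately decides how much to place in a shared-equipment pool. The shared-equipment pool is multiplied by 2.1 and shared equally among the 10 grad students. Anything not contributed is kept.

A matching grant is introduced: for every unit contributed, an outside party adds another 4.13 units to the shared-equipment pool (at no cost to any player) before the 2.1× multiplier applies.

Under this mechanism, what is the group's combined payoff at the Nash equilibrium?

5278.77 hours

Under the mechanism each unit contributed yields 2.1 × 5.13 / 10 = 1.0773 back to its contributor per unit of net cost, which exceeds 1, making full contribution the dominant choice for everyone.
So the Nash equilibrium is full contribution by all 10; the group earns 2.1 × 5.13 × 490 = 5278.77.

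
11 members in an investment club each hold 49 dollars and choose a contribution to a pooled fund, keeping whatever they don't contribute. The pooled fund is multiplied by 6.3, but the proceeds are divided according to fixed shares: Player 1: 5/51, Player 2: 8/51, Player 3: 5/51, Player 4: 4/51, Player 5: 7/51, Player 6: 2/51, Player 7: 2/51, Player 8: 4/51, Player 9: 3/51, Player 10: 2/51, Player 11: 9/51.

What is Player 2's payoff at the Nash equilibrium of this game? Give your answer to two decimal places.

97.42 dollars

Player j's private return per contributed unit is 6.3 × (j's share). Contributing is weakly dominant for j when that share is at least 1/6.3 = 0.1587, and contributing 0 is dominant otherwise.
Only Player 11 (9/51) clears that bar, contributing 49; the remaining 10 contribute 0. Total contributed: 49.
Player 2 keeps 49 and receives 6.3 × 49 × 8/51 = 48.42 from the pooled fund, for a payoff of 97.42.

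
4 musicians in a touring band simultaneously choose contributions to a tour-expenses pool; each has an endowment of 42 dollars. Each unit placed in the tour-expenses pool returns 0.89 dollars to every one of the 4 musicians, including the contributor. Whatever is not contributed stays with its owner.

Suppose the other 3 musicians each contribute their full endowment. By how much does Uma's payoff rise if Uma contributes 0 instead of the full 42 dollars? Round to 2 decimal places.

4.62 dollars

Switching from a contribution of 42 to 0 lets Uma keep an extra 42 dollars, but lowers the tour-expenses pool by 42, which costs Uma their own share of that drop: 0.89 × 42 = 37.38.
Net gain = 42 − 37.38 = 4.62. The private return per contributed unit (0.89) is below 1, so free-riding is indeed the best response regardless of what the others do.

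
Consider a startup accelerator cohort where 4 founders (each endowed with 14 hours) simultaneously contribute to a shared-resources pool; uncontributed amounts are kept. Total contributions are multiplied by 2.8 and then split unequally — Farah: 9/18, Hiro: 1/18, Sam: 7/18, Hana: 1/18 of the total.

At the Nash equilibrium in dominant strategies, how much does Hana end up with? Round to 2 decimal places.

Each unit j contributes comes back to j as 2.8 × (j's share), so j prefers to contribute only if that share exceeds 1/2.8 = 0.3571; otherwise keeping the unit dominates.
Farah and Sam clear that bar, contributing 14 each; the remaining 2 contribute 0. Total contributed: 28.
Hana keeps 14 and receives 2.8 × 28 × 1/18 = 4.36 from the shared-resources pool, for a payoff of 18.36.

18.36 hours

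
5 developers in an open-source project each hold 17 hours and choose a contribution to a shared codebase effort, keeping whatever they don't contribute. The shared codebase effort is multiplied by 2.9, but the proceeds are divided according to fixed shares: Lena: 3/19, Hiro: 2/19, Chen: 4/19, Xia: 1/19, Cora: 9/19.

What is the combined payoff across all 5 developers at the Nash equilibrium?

A player with share s gets back 2.9·s per unit contributed, so full contribution is dominant for anyone with s > 1/2.9 = 0.3448 and zero contribution is dominant for anyone below.
The only share above 0.3448 is Cora's 9/19, contributing 17; the remaining 4 contribute 0. Total contributed: 17.
The shared codebase effort pays out 2.9 × 17 = 49.30 in total (split across the unequal shares, but the aggregate is all that matters for the group sum).
The 4 free-riders keep 17 each, adding 68. Group total = 68 + 49.30 = 117.30.

117.30 hours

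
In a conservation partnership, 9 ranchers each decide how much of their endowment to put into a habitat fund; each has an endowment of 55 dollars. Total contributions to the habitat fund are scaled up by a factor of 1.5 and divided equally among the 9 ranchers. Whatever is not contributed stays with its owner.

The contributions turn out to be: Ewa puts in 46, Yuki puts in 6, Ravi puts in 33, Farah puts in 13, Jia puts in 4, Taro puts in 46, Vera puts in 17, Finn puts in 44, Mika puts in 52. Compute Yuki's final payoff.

Total contributed: 46 + 6 + 33 + 13 + 4 + 46 + 17 + 44 + 52 = 261.
Each receives 1.5 × 261 / 9 = 43.50 from the habitat fund.
Yuki keeps 55 − 6 = 49, so Yuki's payoff is 49 + 43.50 = 92.50.

92.50 dollars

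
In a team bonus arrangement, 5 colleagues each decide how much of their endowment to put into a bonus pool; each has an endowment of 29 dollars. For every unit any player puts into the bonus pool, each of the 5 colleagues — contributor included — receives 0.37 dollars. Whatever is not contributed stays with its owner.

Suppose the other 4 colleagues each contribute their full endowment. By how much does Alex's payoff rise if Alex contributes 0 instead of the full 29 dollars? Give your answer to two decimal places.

Switching from a contribution of 29 to 0 lets Alex keep an extra 29 dollars, but lowers the bonus pool by 29, which costs Alex their own share of that drop: 0.37 × 29 = 10.73.
Net gain = 29 − 10.73 = 18.27. The private return per contributed unit (0.37) is below 1, so free-riding is indeed the best response regardless of what the others do.

18.27 dollars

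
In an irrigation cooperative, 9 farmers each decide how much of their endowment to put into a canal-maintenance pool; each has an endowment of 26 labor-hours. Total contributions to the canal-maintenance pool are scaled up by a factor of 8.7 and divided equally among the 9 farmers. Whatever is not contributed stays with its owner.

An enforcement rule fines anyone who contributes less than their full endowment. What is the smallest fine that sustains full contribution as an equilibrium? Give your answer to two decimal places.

Given the others contribute fully, the best deviation is to contribute 0 (any partial contribution still incurs the fine and gives up units whose private return 0.9667 is below 1).
Deviating from 26 to 0 saves 26 labor-hours but forfeits the deviator's share of the drop in the canal-maintenance pool: 8.7/9 × 26 = 25.13.
So the deviation gain is 26 − 25.13 = 0.87, and the fine must be at least 0.87 labor-hours to wipe it out.

0.87 labor-hours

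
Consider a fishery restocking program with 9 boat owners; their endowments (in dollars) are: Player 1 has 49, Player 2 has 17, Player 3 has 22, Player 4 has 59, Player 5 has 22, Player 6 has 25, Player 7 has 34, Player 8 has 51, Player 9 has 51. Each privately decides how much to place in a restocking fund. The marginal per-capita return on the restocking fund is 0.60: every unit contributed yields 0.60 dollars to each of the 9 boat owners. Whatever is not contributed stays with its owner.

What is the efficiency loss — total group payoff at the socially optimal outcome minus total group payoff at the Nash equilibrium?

The private return per contributed unit is 0.60 < 1 for everyone, so the Nash equilibrium is zero contribution and the group total is Σ E_j = 49 + 17 + 22 + 59 + 22 + 25 + 34 + 51 + 51 = 330.
Each contributed unit returns 5.400 to the group, so the social optimum is full contribution by everyone: group total = 5.400 × 330 = 1782.00.
Efficiency loss = (5.400 − 1) × 330 = 1452.00.

1452.00 dollars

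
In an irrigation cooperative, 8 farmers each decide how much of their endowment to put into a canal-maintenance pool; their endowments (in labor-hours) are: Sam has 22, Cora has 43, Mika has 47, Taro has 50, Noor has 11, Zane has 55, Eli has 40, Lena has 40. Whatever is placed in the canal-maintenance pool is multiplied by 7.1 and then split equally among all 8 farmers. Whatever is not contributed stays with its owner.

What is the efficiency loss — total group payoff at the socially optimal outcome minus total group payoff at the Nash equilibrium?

1878.80 labor-hours

The private return per contributed unit is 7.1/8 = 0.8875 < 1 for every player regardless of endowment, so the Nash equilibrium is zero contribution and the group total is Σ E_j = 22 + 43 + 47 + 50 + 11 + 55 + 40 + 40 = 308.
Each contributed unit returns 7.100 to the group, so the social optimum is full contribution by everyone: group total = 7.100 × 308 = 2186.80.
Efficiency loss = (7.100 − 1) × 308 = 1878.80.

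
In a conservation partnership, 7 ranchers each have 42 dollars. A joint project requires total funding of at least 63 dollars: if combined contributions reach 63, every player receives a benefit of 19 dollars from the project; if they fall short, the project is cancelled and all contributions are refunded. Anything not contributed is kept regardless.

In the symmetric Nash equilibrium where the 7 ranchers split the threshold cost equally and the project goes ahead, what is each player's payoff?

Equal share of the threshold: 63/7 = 9.
At this profile no one gains by cutting their contribution: any cut drops the total below 63, the project is cancelled, contributions are refunded, and the deviator ends with 42, which is less than 42 − 9 + 19 = 52. Contributing more than 9 just wastes the excess. So contributing exactly 9 is a best response.
Each player's payoff: 42 − 9 + 19 = 52.

52 dollars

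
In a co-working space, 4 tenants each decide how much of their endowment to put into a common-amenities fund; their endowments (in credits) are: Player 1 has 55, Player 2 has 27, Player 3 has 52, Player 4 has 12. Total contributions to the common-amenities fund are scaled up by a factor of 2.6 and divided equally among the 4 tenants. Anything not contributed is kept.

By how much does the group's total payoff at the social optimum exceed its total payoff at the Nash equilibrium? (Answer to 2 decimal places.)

233.60 credits

The private return per contributed unit is 2.6/4 = 0.6500 < 1 for every player regardless of endowment, so the Nash equilibrium is zero contribution and the group total is Σ E_j = 55 + 27 + 52 + 12 = 146.
Each contributed unit returns 2.600 to the group, so the social optimum is full contribution by everyone: group total = 2.600 × 146 = 379.60.
Efficiency loss = (2.600 − 1) × 146 = 233.60.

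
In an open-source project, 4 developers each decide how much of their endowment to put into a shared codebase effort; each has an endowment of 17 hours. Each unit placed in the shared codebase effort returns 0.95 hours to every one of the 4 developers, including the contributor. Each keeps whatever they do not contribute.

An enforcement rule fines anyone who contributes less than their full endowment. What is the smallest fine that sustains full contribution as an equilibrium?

Given the others contribute fully, the best deviation is to contribute 0 (any partial contribution still incurs the fine and gives up units whose private return 0.95 is below 1).
Deviating from 17 to 0 saves 17 hours but forfeits the deviator's share of the drop in the shared codebase effort: 0.95 × 17 = 16.15.
So the deviation gain is 17 − 16.15 = 0.85, and the fine must be at least 0.85 hours to wipe it out.

0.85 hours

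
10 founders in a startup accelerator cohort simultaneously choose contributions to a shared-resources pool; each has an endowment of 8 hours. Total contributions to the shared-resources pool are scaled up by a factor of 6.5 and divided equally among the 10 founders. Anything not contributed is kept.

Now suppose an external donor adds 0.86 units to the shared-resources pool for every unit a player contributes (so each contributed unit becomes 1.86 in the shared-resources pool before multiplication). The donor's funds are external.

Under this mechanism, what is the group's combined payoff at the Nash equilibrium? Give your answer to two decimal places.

With the mechanism, a contributed unit returns 6.5 × 1.86 / 10 = 1.2090 per unit of net cost to the contributor — now above 1 — so contributing fully is weakly dominant for every player.
At the Nash equilibrium everyone contributes 8. Group total payoff = 6.5 × 1.86 × 80 = 967.20.

967.20 hours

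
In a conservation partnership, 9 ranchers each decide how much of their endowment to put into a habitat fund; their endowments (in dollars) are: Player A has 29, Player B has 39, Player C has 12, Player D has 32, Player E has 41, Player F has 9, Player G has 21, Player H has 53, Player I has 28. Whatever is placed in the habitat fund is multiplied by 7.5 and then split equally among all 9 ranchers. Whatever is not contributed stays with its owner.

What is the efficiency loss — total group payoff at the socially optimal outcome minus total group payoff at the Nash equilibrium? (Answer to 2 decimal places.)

The private return per contributed unit is 7.5/9 = 0.8333 < 1 for every player regardless of endowment, so the Nash equilibrium is zero contribution and the group total is Σ E_j = 29 + 39 + 12 + 32 + 41 + 9 + 21 + 53 + 28 = 264.
Each contributed unit returns 7.500 to the group, so the social optimum is full contribution by everyone: group total = 7.500 × 264 = 1980.00.
Efficiency loss = (7.500 − 1) × 264 = 1716.00.

1716.00 dollars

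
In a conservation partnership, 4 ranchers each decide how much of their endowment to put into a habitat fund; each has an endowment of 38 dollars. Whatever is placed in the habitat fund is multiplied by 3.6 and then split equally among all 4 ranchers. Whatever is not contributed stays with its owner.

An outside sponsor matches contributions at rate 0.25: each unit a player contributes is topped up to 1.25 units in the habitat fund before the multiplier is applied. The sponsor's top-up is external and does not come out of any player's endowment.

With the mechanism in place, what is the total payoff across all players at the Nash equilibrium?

The effective private return per unit is now 3.6 × 1.25 / 4 = 1.1250 > 1, so every player's dominant strategy flips to full contribution.
At the Nash equilibrium everyone contributes 38. Group total payoff = 3.6 × 1.25 × 152 = 684.00.

684.00 dollars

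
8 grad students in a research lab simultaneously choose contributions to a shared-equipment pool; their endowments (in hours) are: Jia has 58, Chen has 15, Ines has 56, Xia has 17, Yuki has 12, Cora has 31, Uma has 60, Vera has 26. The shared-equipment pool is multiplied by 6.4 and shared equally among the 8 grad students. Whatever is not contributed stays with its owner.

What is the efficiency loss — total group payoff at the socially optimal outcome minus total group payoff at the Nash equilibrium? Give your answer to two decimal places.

The private return per contributed unit is 6.4/8 = 0.8000 < 1 for every player regardless of endowment, so the Nash equilibrium is zero contribution and the group total is Σ E_j = 58 + 15 + 56 + 17 + 12 + 31 + 60 + 26 = 275.
Each contributed unit returns 6.400 to the group, so the social optimum is full contribution by everyone: group total = 6.400 × 275 = 1760.00.
Efficiency loss = (6.400 − 1) × 275 = 1485.00.

1485.00 hours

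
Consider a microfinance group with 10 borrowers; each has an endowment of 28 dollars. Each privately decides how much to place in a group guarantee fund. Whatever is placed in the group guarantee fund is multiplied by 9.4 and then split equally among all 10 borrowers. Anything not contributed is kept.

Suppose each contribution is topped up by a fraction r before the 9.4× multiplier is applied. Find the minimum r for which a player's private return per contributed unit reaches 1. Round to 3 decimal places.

With matching at rate r, one contributed unit becomes (1 + r) in the group guarantee fund and returns 9.4 × (1 + r) / 10 to the contributor.
Setting this equal to 1: 1 + r = 10/9.4 = 1.0638.
So the minimum matching rate is r = 1.0638 − 1 = 0.064.

0.064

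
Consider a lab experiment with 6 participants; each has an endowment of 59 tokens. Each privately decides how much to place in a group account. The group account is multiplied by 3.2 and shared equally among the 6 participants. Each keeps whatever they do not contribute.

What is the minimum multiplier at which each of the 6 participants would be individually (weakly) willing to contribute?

6

A contributed unit returns (multiplier)/6 to its contributor.
This reaches 1 exactly when the multiplier is 6.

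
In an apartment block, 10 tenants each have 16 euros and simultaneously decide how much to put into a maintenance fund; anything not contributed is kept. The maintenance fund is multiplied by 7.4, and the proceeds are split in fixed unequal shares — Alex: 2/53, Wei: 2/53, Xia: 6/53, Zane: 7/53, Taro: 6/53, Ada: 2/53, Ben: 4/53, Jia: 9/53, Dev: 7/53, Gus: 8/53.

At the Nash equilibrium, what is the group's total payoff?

364.80 euros

Player j's private return per contributed unit is 7.4 × (j's share). Contributing is weakly dominant for j when that share is at least 1/7.4 = 0.1351, and contributing 0 is dominant otherwise.
Jia and Gus are above the threshold, contributing 16 each; the remaining 8 contribute 0. Total contributed: 32.
The maintenance fund pays out 7.4 × 32 = 236.80 in total (split across the unequal shares, but the aggregate is all that matters for the group sum).
The 8 free-riders keep 16 each, adding 128. Group total = 128 + 236.80 = 364.80.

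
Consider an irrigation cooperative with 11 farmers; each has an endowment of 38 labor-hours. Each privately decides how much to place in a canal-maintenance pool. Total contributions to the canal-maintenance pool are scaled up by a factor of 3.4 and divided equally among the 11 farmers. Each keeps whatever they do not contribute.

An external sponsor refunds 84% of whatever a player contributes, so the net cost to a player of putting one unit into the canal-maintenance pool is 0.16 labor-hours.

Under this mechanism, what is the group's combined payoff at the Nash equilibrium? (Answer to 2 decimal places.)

1772.32 labor-hours

With the mechanism, a contributed unit returns (3.4/11) / 0.16 = 1.9318 per unit of net cost to the contributor — now above 1 — so contributing fully is weakly dominant for every player.
So the Nash equilibrium is full contribution by all 11; the group earns 11 × (38 × 0.84 + 3.4 × 38) = 1772.32.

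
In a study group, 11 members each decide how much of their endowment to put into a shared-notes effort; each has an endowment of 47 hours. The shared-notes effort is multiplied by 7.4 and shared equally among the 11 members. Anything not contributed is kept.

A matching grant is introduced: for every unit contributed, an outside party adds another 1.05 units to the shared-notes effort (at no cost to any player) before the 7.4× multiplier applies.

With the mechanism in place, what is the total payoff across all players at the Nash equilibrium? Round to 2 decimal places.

The effective private return per unit is now 7.4 × 2.05 / 11 = 1.3791 > 1, so every player's dominant strategy flips to full contribution.
So the Nash equilibrium is full contribution by all 11; the group earns 7.4 × 2.05 × 517 = 7842.89.

7842.89 hours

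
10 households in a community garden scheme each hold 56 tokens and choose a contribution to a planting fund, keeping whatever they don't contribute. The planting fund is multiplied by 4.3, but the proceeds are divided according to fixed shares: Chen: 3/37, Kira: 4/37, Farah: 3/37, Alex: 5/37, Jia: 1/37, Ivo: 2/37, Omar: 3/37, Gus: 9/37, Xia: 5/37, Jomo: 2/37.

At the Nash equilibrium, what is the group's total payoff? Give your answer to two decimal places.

744.80 tokens

For player j, contributing a unit is worthwhile iff 4.3 × (j's share) ≥ 1, i.e. iff j's share is at least 0.2326.
The only share above 0.2326 is Gus's 9/37, contributing 56; the remaining 9 contribute 0. Total contributed: 56.
The planting fund pays out 4.3 × 56 = 240.80 in total (split across the unequal shares, but the aggregate is all that matters for the group sum).
The 9 free-riders keep 56 each, adding 504. Group total = 504 + 240.80 = 744.80.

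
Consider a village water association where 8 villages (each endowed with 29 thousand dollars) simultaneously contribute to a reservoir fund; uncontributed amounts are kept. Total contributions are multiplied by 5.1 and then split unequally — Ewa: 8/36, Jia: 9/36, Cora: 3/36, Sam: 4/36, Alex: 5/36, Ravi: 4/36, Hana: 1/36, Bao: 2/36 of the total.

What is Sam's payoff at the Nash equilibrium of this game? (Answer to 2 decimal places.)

For player j, contributing a unit is worthwhile iff 5.1 × (j's share) ≥ 1, i.e. iff j's share is at least 0.1961.
Ewa and Jia clear that bar, contributing 29 each; the remaining 6 contribute 0. Total contributed: 58.
Sam keeps 29 and receives 5.1 × 58 × 4/36 = 32.87 from the reservoir fund, for a payoff of 61.87.

61.87 thousand dollars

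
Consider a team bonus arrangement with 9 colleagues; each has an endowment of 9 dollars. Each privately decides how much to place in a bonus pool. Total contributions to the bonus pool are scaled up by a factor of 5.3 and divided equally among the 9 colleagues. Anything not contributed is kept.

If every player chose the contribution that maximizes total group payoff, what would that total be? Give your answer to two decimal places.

429.30 dollars

Each contributed unit returns 5.300 to the group as a whole (0.5889 to each of 9 players), which exceeds 1, so the social optimum is full contribution: group total = 5.300 × 81 = 429.30.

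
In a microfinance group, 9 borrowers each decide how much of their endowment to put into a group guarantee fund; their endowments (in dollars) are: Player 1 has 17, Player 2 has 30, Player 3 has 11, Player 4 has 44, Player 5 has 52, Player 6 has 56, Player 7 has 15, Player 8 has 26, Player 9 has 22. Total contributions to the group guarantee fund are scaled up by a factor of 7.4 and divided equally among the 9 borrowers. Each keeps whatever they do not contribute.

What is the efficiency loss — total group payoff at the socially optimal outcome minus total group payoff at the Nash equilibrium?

The private return per contributed unit is 7.4/9 = 0.8222 < 1 for every player regardless of endowment, so the Nash equilibrium is zero contribution and the group total is Σ E_j = 17 + 30 + 11 + 44 + 52 + 56 + 15 + 26 + 22 = 273.
Each contributed unit returns 7.400 to the group, so the social optimum is full contribution by everyone: group total = 7.400 × 273 = 2020.20.
Efficiency loss = (7.400 − 1) × 273 = 1747.20.

1747.20 dollars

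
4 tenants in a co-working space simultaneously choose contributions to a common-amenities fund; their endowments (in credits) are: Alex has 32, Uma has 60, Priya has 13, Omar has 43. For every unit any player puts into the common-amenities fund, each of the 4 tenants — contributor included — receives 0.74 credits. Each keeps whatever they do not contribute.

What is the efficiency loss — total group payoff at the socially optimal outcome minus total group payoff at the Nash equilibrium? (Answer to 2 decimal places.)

The private return per contributed unit is 0.74 < 1 for everyone, so the Nash equilibrium is zero contribution and the group total is Σ E_j = 32 + 60 + 13 + 43 = 148.
Each contributed unit returns 2.960 to the group, so the social optimum is full contribution by everyone: group total = 2.960 × 148 = 438.08.
Efficiency loss = (2.960 − 1) × 148 = 290.08.

290.08 credits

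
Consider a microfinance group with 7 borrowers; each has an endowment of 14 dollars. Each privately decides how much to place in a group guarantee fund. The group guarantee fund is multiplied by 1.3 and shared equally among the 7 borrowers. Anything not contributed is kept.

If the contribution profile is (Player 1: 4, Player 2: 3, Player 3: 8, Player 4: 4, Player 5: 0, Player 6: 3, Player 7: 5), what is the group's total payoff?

106.10 dollars

Total contributed: 4 + 3 + 8 + 4 + 0 + 3 + 5 = 27; total kept: 7 × 14 − 27 = 71.
The group guarantee fund pays out 1.3 × 27 = 35.10 in aggregate.
Group total = 71 + 35.10 = 106.10.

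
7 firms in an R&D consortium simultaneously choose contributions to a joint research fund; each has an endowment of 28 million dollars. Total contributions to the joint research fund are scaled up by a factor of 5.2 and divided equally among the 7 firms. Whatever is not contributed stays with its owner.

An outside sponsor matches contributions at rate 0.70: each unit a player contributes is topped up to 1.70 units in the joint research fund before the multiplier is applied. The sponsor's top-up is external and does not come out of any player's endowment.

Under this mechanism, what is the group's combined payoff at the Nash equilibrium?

The effective private return per unit is now 5.2 × 1.70 / 7 = 1.2629 > 1, so every player's dominant strategy flips to full contribution.
So the Nash equilibrium is full contribution by all 7; the group earns 5.2 × 1.70 × 196 = 1732.64.

1732.64 million dollars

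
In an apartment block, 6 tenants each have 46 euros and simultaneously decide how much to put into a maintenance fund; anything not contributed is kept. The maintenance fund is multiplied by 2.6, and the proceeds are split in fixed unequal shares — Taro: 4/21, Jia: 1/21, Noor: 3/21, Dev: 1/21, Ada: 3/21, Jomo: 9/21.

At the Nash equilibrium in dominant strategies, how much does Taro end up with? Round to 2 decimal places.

Player j's private return per contributed unit is 2.6 × (j's share). Contributing is weakly dominant for j when that share is at least 1/2.6 = 0.3846, and contributing 0 is dominant otherwise.
Only Jomo (9/21) clears that bar, contributing 46; the remaining 5 contribute 0. Total contributed: 46.
Taro keeps 46 and receives 2.6 × 46 × 4/21 = 22.78 from the maintenance fund, for a payoff of 68.78.

68.78 euros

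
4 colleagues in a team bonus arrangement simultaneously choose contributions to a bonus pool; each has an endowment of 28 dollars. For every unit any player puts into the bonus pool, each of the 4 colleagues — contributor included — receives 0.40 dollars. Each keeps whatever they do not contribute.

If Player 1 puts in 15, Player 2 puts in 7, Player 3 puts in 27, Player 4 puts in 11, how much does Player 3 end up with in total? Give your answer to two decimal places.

25.00 dollars

Total contributed: 15 + 7 + 27 + 11 = 60.
Each receives 0.40 × 60 = 24.00 from the bonus pool.
Player 3 keeps 28 − 27 = 1, so Player 3's payoff is 1 + 24.00 = 25.00.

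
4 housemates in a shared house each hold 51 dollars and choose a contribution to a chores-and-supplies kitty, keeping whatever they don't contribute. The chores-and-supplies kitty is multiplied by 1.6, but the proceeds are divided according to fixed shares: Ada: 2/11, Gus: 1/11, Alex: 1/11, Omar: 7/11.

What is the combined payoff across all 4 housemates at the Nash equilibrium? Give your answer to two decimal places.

Each unit j contributes comes back to j as 1.6 × (j's share), so j prefers to contribute only if that share exceeds 1/1.6 = 0.6250; otherwise keeping the unit dominates.
Only Omar (7/11) clears that bar, contributing 51; the remaining 3 contribute 0. Total contributed: 51.
The chores-and-supplies kitty pays out 1.6 × 51 = 81.60 in total (split across the unequal shares, but the aggregate is all that matters for the group sum).
The 3 free-riders keep 51 each, adding 153. Group total = 153 + 81.60 = 234.60.

234.60 dollars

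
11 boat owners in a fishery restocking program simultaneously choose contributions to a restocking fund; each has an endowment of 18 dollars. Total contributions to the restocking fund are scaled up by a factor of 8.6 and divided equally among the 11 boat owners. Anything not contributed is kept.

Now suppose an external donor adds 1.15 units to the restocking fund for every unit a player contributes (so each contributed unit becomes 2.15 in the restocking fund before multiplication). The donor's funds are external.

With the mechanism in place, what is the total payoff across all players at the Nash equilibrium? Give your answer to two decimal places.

Under the mechanism each unit contributed yields 8.6 × 2.15 / 11 = 1.6809 back to its contributor per unit of net cost, which exceeds 1, making full contribution the dominant choice for everyone.
At the Nash equilibrium everyone contributes 18. Group total payoff = 8.6 × 2.15 × 198 = 3661.02.

3661.02 dollars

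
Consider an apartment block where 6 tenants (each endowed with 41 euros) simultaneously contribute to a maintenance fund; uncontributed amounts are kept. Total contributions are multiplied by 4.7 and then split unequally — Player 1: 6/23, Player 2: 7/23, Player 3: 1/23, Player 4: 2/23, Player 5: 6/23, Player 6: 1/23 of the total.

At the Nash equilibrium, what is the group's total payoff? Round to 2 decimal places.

Each unit j contributes comes back to j as 4.7 × (j's share), so j prefers to contribute only if that share exceeds 1/4.7 = 0.2128; otherwise keeping the unit dominates.
The shares above 0.2128 belong to Player 1, Player 2 and Player 5, contributing 41 each; the remaining 3 contribute 0. Total contributed: 123.
The maintenance fund pays out 4.7 × 123 = 578.10 in total (split across the unequal shares, but the aggregate is all that matters for the group sum).
The 3 free-riders keep 41 each, adding 123. Group total = 123 + 578.10 = 701.10.

701.10 euros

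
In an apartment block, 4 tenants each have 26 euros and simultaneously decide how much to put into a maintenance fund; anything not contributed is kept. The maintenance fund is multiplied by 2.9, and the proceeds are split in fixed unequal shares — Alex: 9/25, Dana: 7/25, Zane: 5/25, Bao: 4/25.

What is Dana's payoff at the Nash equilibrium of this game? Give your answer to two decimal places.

47.11 euros

Each unit j contributes comes back to j as 2.9 × (j's share), so j prefers to contribute only if that share exceeds 1/2.9 = 0.3448; otherwise keeping the unit dominates.
The only share above 0.3448 is Alex's 9/25, contributing 26; the remaining 3 contribute 0. Total contributed: 26.
Dana keeps 26 and receives 2.9 × 26 × 7/25 = 21.11 from the maintenance fund, for a payoff of 47.11.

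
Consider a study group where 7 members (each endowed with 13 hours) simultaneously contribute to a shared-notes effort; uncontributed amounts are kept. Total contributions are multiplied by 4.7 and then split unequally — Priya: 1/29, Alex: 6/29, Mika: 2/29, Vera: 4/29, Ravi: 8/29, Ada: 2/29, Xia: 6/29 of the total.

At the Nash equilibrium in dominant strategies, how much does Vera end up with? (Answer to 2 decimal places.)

21.43 hours

For player j, contributing a unit is worthwhile iff 4.7 × (j's share) ≥ 1, i.e. iff j's share is at least 0.2128.
The only share above 0.2128 is Ravi's 8/29, contributing 13; the remaining 6 contribute 0. Total contributed: 13.
Vera keeps 13 and receives 4.7 × 13 × 4/29 = 8.43 from the shared-notes effort, for a payoff of 21.43.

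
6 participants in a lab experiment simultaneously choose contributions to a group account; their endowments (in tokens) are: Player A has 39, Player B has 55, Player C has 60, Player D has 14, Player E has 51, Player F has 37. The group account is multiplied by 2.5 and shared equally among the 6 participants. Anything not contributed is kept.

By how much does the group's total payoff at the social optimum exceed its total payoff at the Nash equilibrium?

The private return per contributed unit is 2.5/6 = 0.4167 < 1 for every player regardless of endowment, so the Nash equilibrium is zero contribution and the group total is Σ E_j = 39 + 55 + 60 + 14 + 51 + 37 = 256.
Each contributed unit returns 2.500 to the group, so the social optimum is full contribution by everyone: group total = 2.500 × 256 = 640.00.
Efficiency loss = (2.500 − 1) × 256 = 384.00.

384.00 tokens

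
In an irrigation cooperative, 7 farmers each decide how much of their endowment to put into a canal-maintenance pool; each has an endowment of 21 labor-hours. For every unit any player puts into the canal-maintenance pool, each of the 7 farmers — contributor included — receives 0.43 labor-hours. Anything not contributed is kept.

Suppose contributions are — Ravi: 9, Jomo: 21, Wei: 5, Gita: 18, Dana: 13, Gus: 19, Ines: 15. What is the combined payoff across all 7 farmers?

Total contributed: 9 + 21 + 5 + 18 + 13 + 19 + 15 = 100; total kept: 7 × 21 − 100 = 47.
The canal-maintenance pool pays out 0.43 × 7 × 100 = 301.00 in aggregate.
Group total = 47 + 301.00 = 348.00.

348.00 labor-hours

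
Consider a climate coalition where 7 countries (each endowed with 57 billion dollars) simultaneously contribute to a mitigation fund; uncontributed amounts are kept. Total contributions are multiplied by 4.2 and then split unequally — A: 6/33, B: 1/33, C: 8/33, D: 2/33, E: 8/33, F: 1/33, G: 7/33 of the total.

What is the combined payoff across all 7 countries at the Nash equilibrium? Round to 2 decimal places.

For player j, contributing a unit is worthwhile iff 4.2 × (j's share) ≥ 1, i.e. iff j's share is at least 0.2381.
C and E clear that bar, contributing 57 each; the remaining 5 contribute 0. Total contributed: 114.
The mitigation fund pays out 4.2 × 114 = 478.80 in total (split across the unequal shares, but the aggregate is all that matters for the group sum).
The 5 free-riders keep 57 each, adding 285. Group total = 285 + 478.80 = 763.80.

763.80 billion dollars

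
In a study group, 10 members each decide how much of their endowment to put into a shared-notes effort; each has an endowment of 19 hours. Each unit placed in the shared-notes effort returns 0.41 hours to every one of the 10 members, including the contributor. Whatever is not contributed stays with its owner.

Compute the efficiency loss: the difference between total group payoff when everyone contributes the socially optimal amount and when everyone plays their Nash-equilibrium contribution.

The private return per contributed unit is 0.41 < 1, so contributing 0 is dominant for every player. At the Nash equilibrium everyone keeps their 19, and the group total is 10 × 19 = 190.
Each contributed unit returns 4.100 to the group as a whole (0.41 to each of 10 players), which exceeds 1, so the social optimum is full contribution: group total = 4.100 × 190 = 779.00.
Efficiency loss = 779.00 − 190 = 589.00.

589.00 hours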